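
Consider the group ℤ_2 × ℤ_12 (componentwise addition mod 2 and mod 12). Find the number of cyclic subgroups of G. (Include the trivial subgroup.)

12

A cyclic subgroup of order d is generated by each of its φ(d) elements of order d, so the cyclic subgroups of order d number (#elements of order d)/φ(d).
Cyclic subgroups by order — order 1: 1; order 2: 3; order 3: 1; order 4: 2; order 6: 3; order 12: 2.
Total: 12.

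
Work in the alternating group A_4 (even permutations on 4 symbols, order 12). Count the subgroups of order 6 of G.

|G| = 12 and 6 | 12, so subgroups of order 6 are possible by Lagrange.
Checking all subgroups of G, none has order 6.
So G has 0 subgroups of order 6.

0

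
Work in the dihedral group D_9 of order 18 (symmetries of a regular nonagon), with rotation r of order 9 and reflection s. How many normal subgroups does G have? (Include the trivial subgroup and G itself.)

G has 16 subgroups. Checking conjugation-invariance by order — order 1: 1/1 normal; order 2: 0/9 normal; order 3: 1/1 normal; order 6: 0/3 normal; order 9: 1/1 normal; order 18: 1/1 normal.
Total normal subgroups: 4.

4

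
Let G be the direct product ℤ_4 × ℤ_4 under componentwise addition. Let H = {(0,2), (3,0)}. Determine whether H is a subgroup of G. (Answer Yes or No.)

The identity (0,0) ∉ H, so H is not a subgroup.

No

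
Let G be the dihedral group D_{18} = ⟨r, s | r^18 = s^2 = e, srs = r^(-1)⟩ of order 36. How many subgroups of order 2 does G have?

|G| = 36 and 2 | 36, so subgroups of order 2 are possible by Lagrange.
The subgroups of order 2 are: {e, r^10s}; {e, r^11s}; {e, r^12s}; {e, r^13s}; … (19 in all).
So G has 19 subgroups of order 2.

19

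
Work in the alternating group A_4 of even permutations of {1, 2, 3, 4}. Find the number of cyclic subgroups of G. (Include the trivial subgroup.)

8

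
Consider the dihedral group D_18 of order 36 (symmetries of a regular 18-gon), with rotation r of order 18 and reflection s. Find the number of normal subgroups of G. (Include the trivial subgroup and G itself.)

9

G has 45 subgroups. Checking conjugation-invariance by order — order 1: 1/1 normal; order 2: 1/19 normal; order 3: 1/1 normal; order 4: 0/9 normal; order 6: 1/7 normal; order 9: 1/1 normal; order 12: 0/3 normal; order 18: 3/3 normal; order 36: 1/1 normal.
Total normal subgroups: 9.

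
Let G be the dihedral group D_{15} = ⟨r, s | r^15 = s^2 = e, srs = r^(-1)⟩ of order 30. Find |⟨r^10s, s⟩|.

6

|⟨r^10s⟩| = 2 and |⟨s⟩| = 2, so |H| is a multiple of lcm(2, 2) = 2 and divides |G| = 30.
Closing under the operation: H = {e, r^5, r^10, s, r^5s, r^10s}, so |H| = 6.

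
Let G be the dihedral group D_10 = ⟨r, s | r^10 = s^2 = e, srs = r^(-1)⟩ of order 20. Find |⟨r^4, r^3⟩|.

10

|⟨r^4⟩| = 5 and |⟨r^3⟩| = 10, so |H| is a multiple of lcm(5, 10) = 10 and divides |G| = 20.
Closing under the operation: H = {e, r, r^2, r^3, r^4, r^5, r^6, r^7, r^8, r^9}, so |H| = 10.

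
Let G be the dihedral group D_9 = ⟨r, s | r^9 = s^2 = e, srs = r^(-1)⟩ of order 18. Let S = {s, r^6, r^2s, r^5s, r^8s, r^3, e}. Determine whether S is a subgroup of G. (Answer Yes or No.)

No

|S| = 7 does not divide |G| = 18, so by Lagrange S is not a subgroup.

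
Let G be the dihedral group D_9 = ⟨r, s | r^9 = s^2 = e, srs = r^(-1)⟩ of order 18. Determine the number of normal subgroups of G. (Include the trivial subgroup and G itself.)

4

G has 16 subgroups. Checking conjugation-invariance by order — order 1: 1/1 normal; order 2: 0/9 normal; order 3: 1/1 normal; order 6: 0/3 normal; order 9: 1/1 normal; order 18: 1/1 normal.
Total normal subgroups: 4.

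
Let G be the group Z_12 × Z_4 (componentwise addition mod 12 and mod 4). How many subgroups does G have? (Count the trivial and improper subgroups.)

|G| = 48, so by Lagrange every subgroup order divides 48. Divisors: 1, 2, 3, 4, 6, 8, 12, 16, 24, 48.
Subgroups by order — order 1: 1; order 2: 3; order 3: 1; order 4: 7; order 6: 3; order 8: 3; order 12: 7; order 16: 1; order 24: 3; order 48: 1.
Total: 1 + 3 + 1 + 7 + 3 + 3 + 7 + 1 + 3 + 1 = 30.

30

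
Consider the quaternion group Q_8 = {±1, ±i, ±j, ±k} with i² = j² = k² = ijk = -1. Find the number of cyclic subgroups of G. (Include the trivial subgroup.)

5

A cyclic subgroup of order d is generated by each of its φ(d) elements of order d, so the cyclic subgroups of order d number (#elements of order d)/φ(d).
Cyclic subgroups by order — order 1: 1; order 2: 1; order 4: 3.
Total: 5.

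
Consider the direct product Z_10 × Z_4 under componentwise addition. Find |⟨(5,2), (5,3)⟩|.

|⟨(5,2)⟩| = 2 and |⟨(5,3)⟩| = 4, so |H| is a multiple of lcm(2, 4) = 4 and divides |G| = 40.
Closing under the operation: H = {(0,0), (0,1), (0,2), (0,3), (5,0), (5,1), (5,2), (5,3)}, so |H| = 8.

8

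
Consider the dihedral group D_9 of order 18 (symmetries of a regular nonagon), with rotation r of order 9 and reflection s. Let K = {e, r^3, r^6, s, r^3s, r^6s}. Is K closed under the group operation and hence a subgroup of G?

|K| = 6 divides |G| = 18, consistent with Lagrange.
K contains the identity, every element's inverse is in K, and K is closed under ·: it is a subgroup.

Yes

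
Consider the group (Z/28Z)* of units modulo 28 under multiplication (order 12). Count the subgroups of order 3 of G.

|G| = 12 and 3 | 12, so subgroups of order 3 are possible by Lagrange.
The subgroups of order 3 are: {1, 9, 25}.
So G has 1 subgroup of order 3.

1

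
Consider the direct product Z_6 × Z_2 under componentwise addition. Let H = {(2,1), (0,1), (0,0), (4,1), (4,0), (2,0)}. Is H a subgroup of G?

Yes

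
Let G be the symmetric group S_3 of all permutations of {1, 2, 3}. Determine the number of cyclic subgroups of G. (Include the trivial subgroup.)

Group the elements of G by the cyclic subgroup they generate; each cyclic subgroup of order d accounts for φ(d) elements.
Cyclic subgroups by order — order 1: 1; order 2: 3; order 3: 1.
Total: 5.

5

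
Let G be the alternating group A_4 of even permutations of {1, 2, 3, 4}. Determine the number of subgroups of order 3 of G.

4

|G| = 12 and 3 | 12, so subgroups of order 3 are possible by Lagrange.
The subgroups of order 3 are: {e, (1 2 3), (1 3 2)}; {e, (1 2 4), (1 4 2)}; {e, (1 3 4), (1 4 3)}; {e, (2 3 4), (2 4 3)}.
So G has 4 subgroups of order 3.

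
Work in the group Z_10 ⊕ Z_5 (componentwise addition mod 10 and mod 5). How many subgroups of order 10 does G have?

6

|G| = 50 and 10 | 50, so subgroups of order 10 are possible by Lagrange.
The subgroups of order 10 are: {(0,0), (0,1), (0,2), (0,3), (0,4), (5,0), (5,1), (5,2), (5,3), (5,4)}; {(0,0), (1,0), (2,0), (3,0), (4,0), (5,0), (6,0), (7,0), (8,0), (9,0)}; {(0,0), (1,1), (2,2), (3,3), (4,4), (5,0), (6,1), (7,2), (8,3), (9,4)}; {(0,0), (1,2), (2,4), (3,1), (4,3), (5,0), (6,2), (7,4), (8,1), (9,3)}; … (6 in all).
So G has 6 subgroups of order 10.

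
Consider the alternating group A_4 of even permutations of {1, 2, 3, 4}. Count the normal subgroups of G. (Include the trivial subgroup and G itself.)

G has 10 subgroups. Checking conjugation-invariance by order — order 1: 1/1 normal; order 2: 0/3 normal; order 3: 0/4 normal; order 4: 1/1 normal; order 12: 1/1 normal.
Total normal subgroups: 3.

3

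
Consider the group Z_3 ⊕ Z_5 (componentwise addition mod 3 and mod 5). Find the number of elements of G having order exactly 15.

An element (a,b) has order lcm(ord(a), ord(b)); count pairs with lcm equal to 15.
Enumerating gives 8 such elements.

8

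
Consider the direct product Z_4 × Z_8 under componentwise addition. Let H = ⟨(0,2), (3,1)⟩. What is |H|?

|⟨(0,2)⟩| = 4 and |⟨(3,1)⟩| = 8, so |H| is a multiple of lcm(4, 8) = 8 and divides |G| = 32.
Closing under the operation: H = {(0,0), (0,2), (0,4), (0,6), (1,1), (1,3), (1,5), (1,7), (2,0), (2,2), (2,4), (2,6), (3,1), (3,3), (3,5), (3,7)}, so |H| = 16.

16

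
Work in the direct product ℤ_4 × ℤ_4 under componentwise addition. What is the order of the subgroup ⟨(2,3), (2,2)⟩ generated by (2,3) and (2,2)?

|⟨(2,3)⟩| = 4 and |⟨(2,2)⟩| = 2, so |H| is a multiple of lcm(4, 2) = 4 and divides |G| = 16.
Closing under the operation: H = {(0,0), (0,1), (0,2), (0,3), (2,0), (2,1), (2,2), (2,3)}, so |H| = 8.

8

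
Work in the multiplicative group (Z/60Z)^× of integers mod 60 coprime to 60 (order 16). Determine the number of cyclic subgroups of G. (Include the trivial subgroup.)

12

Each element a generates a cyclic subgroup ⟨a⟩; distinct elements may generate the same one (a cyclic group of order d has φ(d) generators).
Cyclic subgroups by order — order 1: 1; order 2: 7; order 4: 4.
Total: 12.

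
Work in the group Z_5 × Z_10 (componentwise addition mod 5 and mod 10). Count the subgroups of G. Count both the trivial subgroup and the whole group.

16

|G| = 50, so by Lagrange every subgroup order divides 50. Divisors: 1, 2, 5, 10, 25, 50.
Subgroups by order — order 1: 1; order 2: 1; order 5: 6; order 10: 6; order 25: 1; order 50: 1.
Total: 1 + 1 + 6 + 6 + 1 + 1 = 16.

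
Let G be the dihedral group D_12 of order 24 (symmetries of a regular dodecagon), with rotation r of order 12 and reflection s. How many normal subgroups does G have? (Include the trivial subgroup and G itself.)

G has 34 subgroups. Checking conjugation-invariance by order — order 1: 1/1 normal; order 2: 1/13 normal; order 3: 1/1 normal; order 4: 1/7 normal; order 6: 1/5 normal; order 8: 0/3 normal; order 12: 3/3 normal; order 24: 1/1 normal.
Total normal subgroups: 9.

9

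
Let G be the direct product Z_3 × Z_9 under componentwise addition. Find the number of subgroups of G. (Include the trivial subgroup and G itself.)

|G| = 27, so by Lagrange every subgroup order divides 27. Divisors: 1, 3, 9, 27.
Subgroups by order — order 1: 1; order 3: 4; order 9: 4; order 27: 1.
Total: 1 + 4 + 4 + 1 = 10.

10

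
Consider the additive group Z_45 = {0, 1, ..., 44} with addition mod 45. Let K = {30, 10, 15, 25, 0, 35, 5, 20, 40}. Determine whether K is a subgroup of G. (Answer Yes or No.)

|K| = 9 divides |G| = 45, consistent with Lagrange.
K contains the identity, every element's inverse is in K, and K is closed under +: it is a subgroup.
In fact K = ⟨35⟩.

Yes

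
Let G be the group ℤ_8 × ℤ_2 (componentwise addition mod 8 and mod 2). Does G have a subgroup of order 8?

8 | 16. A subgroup of order 8 is {(0,0), (0,1), (2,0), (2,1), (4,0), (4,1), (6,0), (6,1)}.

Yes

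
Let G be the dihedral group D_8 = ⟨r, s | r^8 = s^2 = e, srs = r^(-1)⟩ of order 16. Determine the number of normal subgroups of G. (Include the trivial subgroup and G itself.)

7

G has 19 subgroups. Checking conjugation-invariance by order — order 1: 1/1 normal; order 2: 1/9 normal; order 4: 1/5 normal; order 8: 3/3 normal; order 16: 1/1 normal.
Total normal subgroups: 7.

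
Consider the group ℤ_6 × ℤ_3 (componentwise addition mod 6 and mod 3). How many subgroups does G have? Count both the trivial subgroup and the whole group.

12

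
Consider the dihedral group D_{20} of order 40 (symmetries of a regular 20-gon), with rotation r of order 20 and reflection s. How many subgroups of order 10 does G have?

5

|G| = 40 and 10 | 40, so subgroups of order 10 are possible by Lagrange.
The subgroups of order 10 are: {e, r^2, r^4, r^6, r^8, r^10, r^12, r^14, r^16, r^18}; {e, r^4, r^8, r^12, r^16, r^2s, r^6s, r^10s, r^14s, r^18s}; {e, r^4, r^8, r^12, r^16, r^3s, r^7s, r^11s, r^15s, r^19s}; {e, r^4, r^8, r^12, r^16, s, r^4s, r^8s, r^12s, r^16s}; … (5 in all).
So G has 5 subgroups of order 10.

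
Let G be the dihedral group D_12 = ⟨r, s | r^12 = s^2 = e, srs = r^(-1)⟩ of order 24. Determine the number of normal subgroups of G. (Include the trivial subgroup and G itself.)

9

G has 34 subgroups. Checking conjugation-invariance by order — order 1: 1/1 normal; order 2: 1/13 normal; order 3: 1/1 normal; order 4: 1/7 normal; order 6: 1/5 normal; order 8: 0/3 normal; order 12: 3/3 normal; order 24: 1/1 normal.
Total normal subgroups: 9.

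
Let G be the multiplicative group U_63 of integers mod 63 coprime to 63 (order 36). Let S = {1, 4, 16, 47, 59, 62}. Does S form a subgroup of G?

|S| = 6 divides |G| = 36, consistent with Lagrange.
S contains the identity, every element's inverse is in S, and S is closed under ·: it is a subgroup.
In fact S = ⟨59⟩.

Yes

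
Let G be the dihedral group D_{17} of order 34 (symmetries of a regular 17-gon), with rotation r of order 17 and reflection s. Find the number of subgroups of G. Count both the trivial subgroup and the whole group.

|G| = 34, so by Lagrange every subgroup order divides 34. Divisors: 1, 2, 17, 34.
Subgroups by order — order 1: 1; order 2: 17; order 17: 1; order 34: 1.
Total: 1 + 17 + 1 + 1 = 20.

20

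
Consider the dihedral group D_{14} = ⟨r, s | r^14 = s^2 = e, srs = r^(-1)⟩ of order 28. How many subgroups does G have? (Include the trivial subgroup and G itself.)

|G| = 28, so by Lagrange every subgroup order divides 28. Divisors: 1, 2, 4, 7, 14, 28.
Subgroups by order — order 1: 1; order 2: 15; order 4: 7; order 7: 1; order 14: 3; order 28: 1.
Total: 1 + 15 + 7 + 1 + 3 + 1 = 28.

28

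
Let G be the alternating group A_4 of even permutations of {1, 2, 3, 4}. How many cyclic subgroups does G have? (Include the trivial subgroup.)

8

Group the elements of G by the cyclic subgroup they generate; each cyclic subgroup of order d accounts for φ(d) elements.
Cyclic subgroups by order — order 1: 1; order 2: 3; order 3: 4.
Total: 8.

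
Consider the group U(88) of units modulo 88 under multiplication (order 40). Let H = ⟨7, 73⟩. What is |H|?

20

|⟨7⟩| = 10 and |⟨73⟩| = 10, so |H| is a multiple of lcm(10, 10) = 10 and divides |G| = 40.
Closing under the operation: H = {1, 7, 9, 15, 17, 23, 25, 31, 39, 41, 47, 49, 57, 63, 65, 71, 73, 79, 81, 87}, so |H| = 20.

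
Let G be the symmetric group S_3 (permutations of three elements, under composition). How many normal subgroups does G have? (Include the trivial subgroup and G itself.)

3

G has 6 subgroups. Checking conjugation-invariance by order — order 1: 1/1 normal; order 2: 0/3 normal; order 3: 1/1 normal; order 6: 1/1 normal.
Total normal subgroups: 3.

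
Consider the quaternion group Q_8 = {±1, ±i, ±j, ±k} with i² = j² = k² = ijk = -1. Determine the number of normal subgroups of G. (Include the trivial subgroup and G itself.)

6

G has 6 subgroups. Checking conjugation-invariance by order — order 1: 1/1 normal; order 2: 1/1 normal; order 4: 3/3 normal; order 8: 1/1 normal.
Total normal subgroups: 6.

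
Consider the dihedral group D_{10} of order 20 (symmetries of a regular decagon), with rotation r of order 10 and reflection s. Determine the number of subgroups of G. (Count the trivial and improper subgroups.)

22

|G| = 20, so by Lagrange every subgroup order divides 20. Divisors: 1, 2, 4, 5, 10, 20.
Subgroups by order — order 1: 1; order 2: 11; order 4: 5; order 5: 1; order 10: 3; order 20: 1.
Total: 1 + 11 + 5 + 1 + 3 + 1 = 22.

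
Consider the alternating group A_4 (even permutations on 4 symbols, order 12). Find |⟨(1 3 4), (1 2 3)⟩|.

|⟨(1 3 4)⟩| = 3 and |⟨(1 2 3)⟩| = 3, so |H| is a multiple of lcm(3, 3) = 3 and divides |G| = 12.
Closing {(1 3 4), (1 2 3)} under the group operation gives all of G, so |H| = 12.

12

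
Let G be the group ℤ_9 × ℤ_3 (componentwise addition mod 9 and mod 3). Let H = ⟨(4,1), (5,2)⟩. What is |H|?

|⟨(4,1)⟩| = 9 and |⟨(5,2)⟩| = 9, so |H| is a multiple of lcm(9, 9) = 9 and divides |G| = 27.
Closing under the operation: H = {(0,0), (1,1), (2,2), (3,0), (4,1), (5,2), (6,0), (7,1), (8,2)}, so |H| = 9.

9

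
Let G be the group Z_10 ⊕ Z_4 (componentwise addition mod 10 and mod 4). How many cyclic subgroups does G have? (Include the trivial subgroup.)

Each element a generates a cyclic subgroup ⟨a⟩; distinct elements may generate the same one (a cyclic group of order d has φ(d) generators).
Cyclic subgroups by order — order 1: 1; order 2: 3; order 4: 2; order 5: 1; order 10: 3; order 20: 2.
Total: 12.

12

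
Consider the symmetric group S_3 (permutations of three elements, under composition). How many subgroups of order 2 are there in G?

|G| = 6 and 2 | 6, so subgroups of order 2 are possible by Lagrange.
The subgroups of order 2 are: {e, (1 2)}; {e, (1 3)}; {e, (2 3)}.
So G has 3 subgroups of order 2.

3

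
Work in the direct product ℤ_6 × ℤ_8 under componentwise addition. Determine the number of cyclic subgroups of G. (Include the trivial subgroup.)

16

Group the elements of G by the cyclic subgroup they generate; each cyclic subgroup of order d accounts for φ(d) elements.
Cyclic subgroups by order — order 1: 1; order 2: 3; order 3: 1; order 4: 2; order 6: 3; order 8: 2; order 12: 2; order 24: 2.
Total: 16.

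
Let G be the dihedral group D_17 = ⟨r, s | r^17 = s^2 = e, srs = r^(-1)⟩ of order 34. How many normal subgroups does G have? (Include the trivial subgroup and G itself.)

3

G has 20 subgroups. Checking conjugation-invariance by order — order 1: 1/1 normal; order 2: 0/17 normal; order 17: 1/1 normal; order 34: 1/1 normal.
Total normal subgroups: 3.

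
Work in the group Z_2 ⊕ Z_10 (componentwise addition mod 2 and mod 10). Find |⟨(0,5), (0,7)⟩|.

10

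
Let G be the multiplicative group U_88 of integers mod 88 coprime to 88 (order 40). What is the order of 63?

10

Compute successive powers of 63 mod 88: 63, 9, 39, 81, 87, 25, 79, 49, …; 63^10 ≡ 1 (mod 88).
So |⟨63⟩| = 10.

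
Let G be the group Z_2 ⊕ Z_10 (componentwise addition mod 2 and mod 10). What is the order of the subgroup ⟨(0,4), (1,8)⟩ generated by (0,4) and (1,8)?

10

|⟨(0,4)⟩| = 5 and |⟨(1,8)⟩| = 10, so |H| is a multiple of lcm(5, 10) = 10 and divides |G| = 20.
Closing under the operation: H = {(0,0), (0,2), (0,4), (0,6), (0,8), (1,0), (1,2), (1,4), (1,6), (1,8)}, so |H| = 10.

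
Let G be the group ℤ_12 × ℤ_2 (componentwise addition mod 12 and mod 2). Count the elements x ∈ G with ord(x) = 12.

8

An element (a,b) has order lcm(ord(a), ord(b)); count pairs with lcm equal to 12.
Enumerating gives 8 such elements.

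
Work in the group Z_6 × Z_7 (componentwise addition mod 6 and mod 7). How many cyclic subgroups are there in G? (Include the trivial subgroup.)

8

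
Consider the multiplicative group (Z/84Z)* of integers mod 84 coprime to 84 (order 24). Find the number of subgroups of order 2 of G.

|G| = 24 and 2 | 24, so subgroups of order 2 are possible by Lagrange.
The subgroups of order 2 are: {1, 13}; {1, 29}; {1, 41}; {1, 43}; … (7 in all).
So G has 7 subgroups of order 2.

7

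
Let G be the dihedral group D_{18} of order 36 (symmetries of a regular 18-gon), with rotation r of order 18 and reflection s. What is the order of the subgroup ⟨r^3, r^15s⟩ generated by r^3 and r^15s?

12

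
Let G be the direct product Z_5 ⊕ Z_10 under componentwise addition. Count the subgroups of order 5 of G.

|G| = 50 and 5 | 50, so subgroups of order 5 are possible by Lagrange.
The subgroups of order 5 are: {(0,0), (0,2), (0,4), (0,6), (0,8)}; {(0,0), (1,0), (2,0), (3,0), (4,0)}; {(0,0), (1,2), (2,4), (3,6), (4,8)}; {(0,0), (1,4), (2,8), (3,2), (4,6)}; … (6 in all).
So G has 6 subgroups of order 5.

6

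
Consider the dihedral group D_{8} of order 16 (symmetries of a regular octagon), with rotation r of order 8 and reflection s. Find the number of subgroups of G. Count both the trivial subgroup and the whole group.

|G| = 16, so by Lagrange every subgroup order divides 16. Divisors: 1, 2, 4, 8, 16.
Subgroups by order — order 1: 1; order 2: 9; order 4: 5; order 8: 3; order 16: 1.
Total: 1 + 9 + 5 + 3 + 1 = 19.

19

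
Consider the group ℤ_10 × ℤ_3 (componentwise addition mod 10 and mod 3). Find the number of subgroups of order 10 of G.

1

|G| = 30 and 10 | 30, so subgroups of order 10 are possible by Lagrange.
The subgroups of order 10 are: {(0,0), (1,0), (2,0), (3,0), (4,0), (5,0), (6,0), (7,0), (8,0), (9,0)}.
So G has 1 subgroup of order 10.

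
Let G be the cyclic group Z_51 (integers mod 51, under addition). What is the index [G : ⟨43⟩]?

|⟨43⟩| = 51 and |G| = 51.
By Lagrange, [G : H] = |G|/|H| = 51/51 = 1.

1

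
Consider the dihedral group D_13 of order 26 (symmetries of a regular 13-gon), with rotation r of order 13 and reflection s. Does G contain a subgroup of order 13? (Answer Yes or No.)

13 | 26. A subgroup of order 13 is {e, r, r^2, r^3, r^4, r^5, r^6, r^7, r^8, r^9, r^10, r^11, r^12}.

Yes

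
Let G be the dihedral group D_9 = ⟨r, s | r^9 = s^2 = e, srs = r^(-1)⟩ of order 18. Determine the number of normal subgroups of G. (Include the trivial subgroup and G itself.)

4

G has 16 subgroups. Checking conjugation-invariance by order — order 1: 1/1 normal; order 2: 0/9 normal; order 3: 1/1 normal; order 6: 0/3 normal; order 9: 1/1 normal; order 18: 1/1 normal.
Total normal subgroups: 4.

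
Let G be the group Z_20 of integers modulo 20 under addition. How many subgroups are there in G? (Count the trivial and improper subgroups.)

Subgroups of the cyclic group Z_20 correspond bijectively to divisors of 20.
Divisors of 20: 1, 2, 4, 5, 10, 20.
So Z_20 has 6 subgroups.

6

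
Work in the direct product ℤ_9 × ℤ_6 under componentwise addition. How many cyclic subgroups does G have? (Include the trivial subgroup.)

16

Group the elements of G by the cyclic subgroup they generate; each cyclic subgroup of order d accounts for φ(d) elements.
Cyclic subgroups by order — order 1: 1; order 2: 1; order 3: 4; order 6: 4; order 9: 3; order 18: 3.
Total: 16.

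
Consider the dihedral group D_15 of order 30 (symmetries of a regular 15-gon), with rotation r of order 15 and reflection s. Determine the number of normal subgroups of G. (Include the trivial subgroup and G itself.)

5

G has 28 subgroups. Checking conjugation-invariance by order — order 1: 1/1 normal; order 2: 0/15 normal; order 3: 1/1 normal; order 5: 1/1 normal; order 6: 0/5 normal; order 10: 0/3 normal; order 15: 1/1 normal; order 30: 1/1 normal.
Total normal subgroups: 5.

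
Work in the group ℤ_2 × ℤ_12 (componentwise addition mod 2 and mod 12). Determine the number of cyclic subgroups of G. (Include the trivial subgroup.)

12

A cyclic subgroup of order d is generated by each of its φ(d) elements of order d, so the cyclic subgroups of order d number (#elements of order d)/φ(d).
Cyclic subgroups by order — order 1: 1; order 2: 3; order 3: 1; order 4: 2; order 6: 3; order 12: 2.
Total: 12.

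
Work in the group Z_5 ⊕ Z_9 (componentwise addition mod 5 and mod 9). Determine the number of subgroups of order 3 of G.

1

|G| = 45 and 3 | 45, so subgroups of order 3 are possible by Lagrange.
The subgroups of order 3 are: {(0,0), (0,3), (0,6)}.
So G has 1 subgroup of order 3.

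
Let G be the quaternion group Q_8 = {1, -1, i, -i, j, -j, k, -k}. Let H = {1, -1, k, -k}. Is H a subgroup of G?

Yes

|H| = 4 divides |G| = 8, consistent with Lagrange.
H contains the identity, every element's inverse is in H, and H is closed under ·: it is a subgroup.
In fact H = ⟨-k⟩.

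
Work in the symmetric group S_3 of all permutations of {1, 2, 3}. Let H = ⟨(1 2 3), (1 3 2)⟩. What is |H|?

|⟨(1 2 3)⟩| = 3 and |⟨(1 3 2)⟩| = 3, so |H| is a multiple of lcm(3, 3) = 3 and divides |G| = 6.
Closing under the operation: H = {e, (1 2 3), (1 3 2)}, so |H| = 3.

3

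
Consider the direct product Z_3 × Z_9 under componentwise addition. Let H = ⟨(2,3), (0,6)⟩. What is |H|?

9

|⟨(2,3)⟩| = 3 and |⟨(0,6)⟩| = 3, so |H| is a multiple of lcm(3, 3) = 3 and divides |G| = 27.
Closing under the operation: H = {(0,0), (0,3), (0,6), (1,0), (1,3), (1,6), (2,0), (2,3), (2,6)}, so |H| = 9.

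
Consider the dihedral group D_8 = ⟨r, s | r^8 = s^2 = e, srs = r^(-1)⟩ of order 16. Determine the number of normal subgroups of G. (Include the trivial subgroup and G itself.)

7

G has 19 subgroups. Checking conjugation-invariance by order — order 1: 1/1 normal; order 2: 1/9 normal; order 4: 1/5 normal; order 8: 3/3 normal; order 16: 1/1 normal.
Total normal subgroups: 7.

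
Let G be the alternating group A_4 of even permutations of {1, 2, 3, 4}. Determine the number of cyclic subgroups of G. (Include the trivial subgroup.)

Each element a generates a cyclic subgroup ⟨a⟩; distinct elements may generate the same one (a cyclic group of order d has φ(d) generators).
Cyclic subgroups by order — order 1: 1; order 2: 3; order 3: 4.
Total: 8.

8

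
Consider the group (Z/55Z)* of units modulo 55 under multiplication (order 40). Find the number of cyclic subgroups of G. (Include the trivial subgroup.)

12

Group the elements of G by the cyclic subgroup they generate; each cyclic subgroup of order d accounts for φ(d) elements.
Cyclic subgroups by order — order 1: 1; order 2: 3; order 4: 2; order 5: 1; order 10: 3; order 20: 2.
Total: 12.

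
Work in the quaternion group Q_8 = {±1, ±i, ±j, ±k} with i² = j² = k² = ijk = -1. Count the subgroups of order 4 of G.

3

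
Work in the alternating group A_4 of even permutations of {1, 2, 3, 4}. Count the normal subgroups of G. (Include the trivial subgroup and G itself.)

3

G has 10 subgroups. Checking conjugation-invariance by order — order 1: 1/1 normal; order 2: 0/3 normal; order 3: 0/4 normal; order 4: 1/1 normal; order 12: 1/1 normal.
Total normal subgroups: 3.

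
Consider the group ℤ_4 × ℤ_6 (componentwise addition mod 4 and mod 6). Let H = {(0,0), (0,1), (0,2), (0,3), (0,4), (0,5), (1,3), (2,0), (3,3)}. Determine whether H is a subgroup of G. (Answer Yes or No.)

|H| = 9 does not divide |G| = 24, so by Lagrange H is not a subgroup.

No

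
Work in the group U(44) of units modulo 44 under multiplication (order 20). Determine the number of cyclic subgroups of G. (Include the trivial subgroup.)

8

Each element a generates a cyclic subgroup ⟨a⟩; distinct elements may generate the same one (a cyclic group of order d has φ(d) generators).
Cyclic subgroups by order — order 1: 1; order 2: 3; order 5: 1; order 10: 3.
Total: 8.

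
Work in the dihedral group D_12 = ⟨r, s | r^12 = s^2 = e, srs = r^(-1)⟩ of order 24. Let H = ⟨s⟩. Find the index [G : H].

12

|⟨s⟩| = 2 and |G| = 24.
By Lagrange, [G : H] = |G|/|H| = 24/2 = 12.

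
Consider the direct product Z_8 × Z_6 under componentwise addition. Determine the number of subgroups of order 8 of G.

|G| = 48 and 8 | 48, so subgroups of order 8 are possible by Lagrange.
The subgroups of order 8 are: {(0,0), (0,3), (2,0), (2,3), (4,0), (4,3), (6,0), (6,3)}; {(0,0), (1,0), (2,0), (3,0), (4,0), (5,0), (6,0), (7,0)}; {(0,0), (1,3), (2,0), (3,3), (4,0), (5,3), (6,0), (7,3)}.
So G has 3 subgroups of order 8.

3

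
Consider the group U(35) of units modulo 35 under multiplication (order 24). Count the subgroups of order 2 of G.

|G| = 24 and 2 | 24, so subgroups of order 2 are possible by Lagrange.
The subgroups of order 2 are: {1, 29}; {1, 34}; {1, 6}.
So G has 3 subgroups of order 2.

3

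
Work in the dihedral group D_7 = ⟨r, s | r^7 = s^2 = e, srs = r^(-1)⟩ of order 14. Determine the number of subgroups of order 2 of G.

7

|G| = 14 and 2 | 14, so subgroups of order 2 are possible by Lagrange.
The subgroups of order 2 are: {e, r^2s}; {e, r^3s}; {e, r^4s}; {e, r^5s}; … (7 in all).
So G has 7 subgroups of order 2.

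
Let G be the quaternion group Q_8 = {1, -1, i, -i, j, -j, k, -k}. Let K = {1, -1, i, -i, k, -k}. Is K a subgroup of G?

No

|K| = 6 does not divide |G| = 8, so by Lagrange K is not a subgroup.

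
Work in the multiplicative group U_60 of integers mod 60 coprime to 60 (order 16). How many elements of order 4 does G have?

8

The elements of order 4 are: 7, 13, 17, 23, 37, 43, 47, 53.
That's 8.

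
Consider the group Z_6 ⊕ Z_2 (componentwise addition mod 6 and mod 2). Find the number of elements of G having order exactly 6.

6

An element (a,b) has order lcm(ord(a), ord(b)); count pairs with lcm equal to 6.
Enumerating gives 6 such elements.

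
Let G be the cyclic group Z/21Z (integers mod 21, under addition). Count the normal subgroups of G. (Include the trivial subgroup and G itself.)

G is abelian, so every subgroup is normal.
G has 4 subgroups in total, hence 4 normal subgroups.

4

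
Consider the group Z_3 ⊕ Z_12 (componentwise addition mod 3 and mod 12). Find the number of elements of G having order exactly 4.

2

An element (a,b) has order lcm(ord(a), ord(b)); count pairs with lcm equal to 4.
Enumerating gives 2 such elements.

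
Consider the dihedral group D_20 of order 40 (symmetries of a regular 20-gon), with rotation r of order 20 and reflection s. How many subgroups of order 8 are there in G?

5

|G| = 40 and 8 | 40, so subgroups of order 8 are possible by Lagrange.
The subgroups of order 8 are: {e, r^5, r^10, r^15, s, r^5s, r^10s, r^15s}; {e, r^5, r^10, r^15, rs, r^6s, r^11s, r^16s}; {e, r^5, r^10, r^15, r^2s, r^7s, r^12s, r^17s}; {e, r^5, r^10, r^15, r^3s, r^8s, r^13s, r^18s}; … (5 in all).
So G has 5 subgroups of order 8.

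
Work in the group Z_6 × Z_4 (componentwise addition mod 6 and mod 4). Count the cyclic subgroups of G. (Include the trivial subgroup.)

12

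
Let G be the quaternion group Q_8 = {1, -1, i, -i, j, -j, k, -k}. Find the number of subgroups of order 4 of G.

|G| = 8 and 4 | 8, so subgroups of order 4 are possible by Lagrange.
The subgroups of order 4 are: {1, -1, i, -i}; {1, -1, j, -j}; {1, -1, k, -k}.
So G has 3 subgroups of order 4.

3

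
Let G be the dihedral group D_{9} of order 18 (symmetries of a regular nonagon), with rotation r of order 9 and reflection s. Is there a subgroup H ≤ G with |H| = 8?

8 does not divide |G| = 18, so by Lagrange no subgroup of order 8 exists.

No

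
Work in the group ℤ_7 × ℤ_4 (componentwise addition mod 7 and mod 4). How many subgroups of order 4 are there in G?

1

|G| = 28 and 4 | 28, so subgroups of order 4 are possible by Lagrange.
The subgroups of order 4 are: {(0,0), (0,1), (0,2), (0,3)}.
So G has 1 subgroup of order 4.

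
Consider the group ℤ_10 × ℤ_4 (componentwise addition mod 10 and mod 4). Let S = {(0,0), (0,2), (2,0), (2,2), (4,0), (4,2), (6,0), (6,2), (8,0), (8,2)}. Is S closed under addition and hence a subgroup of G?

|S| = 10 divides |G| = 40, consistent with Lagrange.
S contains the identity, every element's inverse is in S, and S is closed under +: it is a subgroup.
In fact S = ⟨(6,2)⟩.

Yes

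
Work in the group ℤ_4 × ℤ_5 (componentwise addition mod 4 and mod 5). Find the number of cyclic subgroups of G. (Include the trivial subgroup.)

6

A cyclic subgroup of order d is generated by each of its φ(d) elements of order d, so the cyclic subgroups of order d number (#elements of order d)/φ(d).
Cyclic subgroups by order — order 1: 1; order 2: 1; order 4: 1; order 5: 1; order 10: 1; order 20: 1.
Total: 6.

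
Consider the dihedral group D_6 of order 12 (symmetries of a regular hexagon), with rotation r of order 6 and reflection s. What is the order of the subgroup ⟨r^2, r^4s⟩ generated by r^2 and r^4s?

|⟨r^2⟩| = 3 and |⟨r^4s⟩| = 2, so |H| is a multiple of lcm(3, 2) = 6 and divides |G| = 12.
Closing under the operation: H = {e, r^2, r^4, s, r^2s, r^4s}, so |H| = 6.

6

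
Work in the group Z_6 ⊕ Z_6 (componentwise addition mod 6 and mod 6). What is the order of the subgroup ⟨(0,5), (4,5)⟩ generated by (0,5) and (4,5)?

|⟨(0,5)⟩| = 6 and |⟨(4,5)⟩| = 6, so |H| is a multiple of lcm(6, 6) = 6 and divides |G| = 36.
Closing under the operation: H = {(0,0), (0,1), (0,2), (0,3), (0,4), (0,5), (2,0), (2,1), (2,2), (2,3), (2,4), (2,5), (4,0), (4,1), (4,2), (4,3), (4,4), (4,5)}, so |H| = 18.

18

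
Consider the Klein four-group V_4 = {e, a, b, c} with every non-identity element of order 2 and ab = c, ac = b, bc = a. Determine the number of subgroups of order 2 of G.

3

|G| = 4 and 2 | 4, so subgroups of order 2 are possible by Lagrange.
The subgroups of order 2 are: {e, a}; {e, b}; {e, c}.
So G has 3 subgroups of order 2.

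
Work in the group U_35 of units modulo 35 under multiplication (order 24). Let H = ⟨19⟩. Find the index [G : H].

4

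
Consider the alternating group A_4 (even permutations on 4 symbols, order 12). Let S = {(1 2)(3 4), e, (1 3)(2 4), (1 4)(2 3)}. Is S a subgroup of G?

Yes

|S| = 4 divides |G| = 12, consistent with Lagrange.
S contains the identity, every element's inverse is in S, and S is closed under ∘: it is a subgroup.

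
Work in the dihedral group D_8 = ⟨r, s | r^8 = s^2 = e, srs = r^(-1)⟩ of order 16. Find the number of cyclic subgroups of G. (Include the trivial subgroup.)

12

A cyclic subgroup of order d is generated by each of its φ(d) elements of order d, so the cyclic subgroups of order d number (#elements of order d)/φ(d).
Cyclic subgroups by order — order 1: 1; order 2: 9; order 4: 1; order 8: 1.
Total: 12.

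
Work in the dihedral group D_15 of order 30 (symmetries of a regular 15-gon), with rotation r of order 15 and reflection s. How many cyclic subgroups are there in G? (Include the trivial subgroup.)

Group the elements of G by the cyclic subgroup they generate; each cyclic subgroup of order d accounts for φ(d) elements.
Cyclic subgroups by order — order 1: 1; order 2: 15; order 3: 1; order 5: 1; order 15: 1.
Total: 19.

19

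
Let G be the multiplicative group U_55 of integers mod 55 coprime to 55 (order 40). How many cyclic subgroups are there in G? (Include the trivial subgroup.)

12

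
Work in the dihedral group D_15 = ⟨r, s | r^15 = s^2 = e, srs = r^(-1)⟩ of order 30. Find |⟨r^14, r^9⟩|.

15

|⟨r^14⟩| = 15 and |⟨r^9⟩| = 5, so |H| is a multiple of lcm(15, 5) = 15 and divides |G| = 30.
Closing under the operation: H = {e, r, r^2, r^3, r^4, r^5, r^6, r^7, r^8, r^9, r^10, r^11, r^12, r^13, r^14}, so |H| = 15.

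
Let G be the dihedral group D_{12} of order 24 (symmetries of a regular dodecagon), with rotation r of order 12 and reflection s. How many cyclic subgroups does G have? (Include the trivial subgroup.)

A cyclic subgroup of order d is generated by each of its φ(d) elements of order d, so the cyclic subgroups of order d number (#elements of order d)/φ(d).
Cyclic subgroups by order — order 1: 1; order 2: 13; order 3: 1; order 4: 1; order 6: 1; order 12: 1.
Total: 18.

18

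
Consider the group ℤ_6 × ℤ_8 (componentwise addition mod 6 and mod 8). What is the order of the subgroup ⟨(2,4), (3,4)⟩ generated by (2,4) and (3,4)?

|⟨(2,4)⟩| = 6 and |⟨(3,4)⟩| = 2, so |H| is a multiple of lcm(6, 2) = 6 and divides |G| = 48.
Closing under the operation: H = {(0,0), (0,4), (1,0), (1,4), (2,0), (2,4), (3,0), (3,4), (4,0), (4,4), (5,0), (5,4)}, so |H| = 12.

12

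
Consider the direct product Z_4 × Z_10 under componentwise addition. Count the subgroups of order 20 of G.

|G| = 40 and 20 | 40, so subgroups of order 20 are possible by Lagrange.
The subgroups of order 20 are: {(0,0), (0,1), (0,2), (0,3), (0,4), (0,5), (0,6), (0,7), (0,8), (0,9), (2,0), (2,1), (2,2), (2,3), (2,4), (2,5), (2,6), (2,7), (2,8), (2,9)}; {(0,0), (0,2), (0,4), (0,6), (0,8), (1,0), (1,2), (1,4), (1,6), (1,8), (2,0), (2,2), (2,4), (2,6), (2,8), (3,0), (3,2), (3,4), (3,6), (3,8)}; {(0,0), (0,2), (0,4), (0,6), (0,8), (1,1), (1,3), (1,5), (1,7), (1,9), (2,0), (2,2), (2,4), (2,6), (2,8), (3,1), (3,3), (3,5), (3,7), (3,9)}.
So G has 3 subgroups of order 20.

3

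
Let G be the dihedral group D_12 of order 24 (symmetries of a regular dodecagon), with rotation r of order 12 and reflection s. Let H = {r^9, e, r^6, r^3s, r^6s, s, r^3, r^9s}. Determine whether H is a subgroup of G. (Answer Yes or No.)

Yes

|H| = 8 divides |G| = 24, consistent with Lagrange.
H contains the identity, every element's inverse is in H, and H is closed under ·: it is a subgroup.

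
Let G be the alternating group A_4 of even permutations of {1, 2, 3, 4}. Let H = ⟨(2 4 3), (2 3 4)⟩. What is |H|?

|⟨(2 4 3)⟩| = 3 and |⟨(2 3 4)⟩| = 3, so |H| is a multiple of lcm(3, 3) = 3 and divides |G| = 12.
Closing under the operation: H = {e, (2 3 4), (2 4 3)}, so |H| = 3.

3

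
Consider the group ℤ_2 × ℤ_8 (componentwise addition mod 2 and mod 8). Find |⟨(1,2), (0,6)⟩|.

|⟨(1,2)⟩| = 4 and |⟨(0,6)⟩| = 4, so |H| is a multiple of lcm(4, 4) = 4 and divides |G| = 16.
Closing under the operation: H = {(0,0), (0,2), (0,4), (0,6), (1,0), (1,2), (1,4), (1,6)}, so |H| = 8.

8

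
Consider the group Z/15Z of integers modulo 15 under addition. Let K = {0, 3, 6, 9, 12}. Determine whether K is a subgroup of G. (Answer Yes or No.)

Yes

|K| = 5 divides |G| = 15, consistent with Lagrange.
K contains the identity, every element's inverse is in K, and K is closed under +: it is a subgroup.
In fact K = ⟨3⟩.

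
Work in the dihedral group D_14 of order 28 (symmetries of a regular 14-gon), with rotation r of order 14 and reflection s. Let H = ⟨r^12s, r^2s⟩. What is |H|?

14

|⟨r^12s⟩| = 2 and |⟨r^2s⟩| = 2, so |H| is a multiple of lcm(2, 2) = 2 and divides |G| = 28.
Closing under the operation: H = {e, r^2, r^4, r^6, r^8, r^10, r^12, s, r^2s, r^4s, r^6s, r^8s, r^10s, r^12s}, so |H| = 14.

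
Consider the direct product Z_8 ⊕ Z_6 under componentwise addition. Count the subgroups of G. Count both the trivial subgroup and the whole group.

22

|G| = 48, so by Lagrange every subgroup order divides 48. Divisors: 1, 2, 3, 4, 6, 8, 12, 16, 24, 48.
Subgroups by order — order 1: 1; order 2: 3; order 3: 1; order 4: 3; order 6: 3; order 8: 3; order 12: 3; order 16: 1; order 24: 3; order 48: 1.
Total: 1 + 3 + 1 + 3 + 3 + 3 + 3 + 1 + 3 + 1 = 22.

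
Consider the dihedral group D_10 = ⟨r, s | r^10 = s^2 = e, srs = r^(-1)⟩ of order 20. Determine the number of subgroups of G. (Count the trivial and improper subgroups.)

22

|G| = 20, so by Lagrange every subgroup order divides 20. Divisors: 1, 2, 4, 5, 10, 20.
Subgroups by order — order 1: 1; order 2: 11; order 4: 5; order 5: 1; order 10: 3; order 20: 1.
Total: 1 + 11 + 5 + 1 + 3 + 1 = 22.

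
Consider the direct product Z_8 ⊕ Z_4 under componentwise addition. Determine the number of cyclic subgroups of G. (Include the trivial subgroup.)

A cyclic subgroup of order d is generated by each of its φ(d) elements of order d, so the cyclic subgroups of order d number (#elements of order d)/φ(d).
Cyclic subgroups by order — order 1: 1; order 2: 3; order 4: 6; order 8: 4.
Total: 14.

14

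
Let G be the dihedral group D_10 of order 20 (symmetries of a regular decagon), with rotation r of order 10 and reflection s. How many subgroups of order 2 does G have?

11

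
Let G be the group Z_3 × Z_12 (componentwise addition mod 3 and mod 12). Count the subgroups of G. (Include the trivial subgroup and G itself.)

18

|G| = 36, so by Lagrange every subgroup order divides 36. Divisors: 1, 2, 3, 4, 6, 9, 12, 18, 36.
Subgroups by order — order 1: 1; order 2: 1; order 3: 4; order 4: 1; order 6: 4; order 9: 1; order 12: 4; order 18: 1; order 36: 1.
Total: 1 + 1 + 4 + 1 + 4 + 1 + 4 + 1 + 1 = 18.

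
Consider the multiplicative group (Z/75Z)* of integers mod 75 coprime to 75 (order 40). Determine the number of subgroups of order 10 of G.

|G| = 40 and 10 | 40, so subgroups of order 10 are possible by Lagrange.
The subgroups of order 10 are: {1, 11, 16, 26, 31, 41, 46, 56, 61, 71}; {1, 14, 16, 29, 31, 44, 46, 59, 61, 74}; {1, 4, 16, 19, 31, 34, 46, 49, 61, 64}.
So G has 3 subgroups of order 10.

3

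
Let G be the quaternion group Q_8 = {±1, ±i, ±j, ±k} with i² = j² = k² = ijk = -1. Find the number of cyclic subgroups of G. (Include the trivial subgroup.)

5

Each element a generates a cyclic subgroup ⟨a⟩; distinct elements may generate the same one (a cyclic group of order d has φ(d) generators).
Cyclic subgroups by order — order 1: 1; order 2: 1; order 4: 3.
Total: 5.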